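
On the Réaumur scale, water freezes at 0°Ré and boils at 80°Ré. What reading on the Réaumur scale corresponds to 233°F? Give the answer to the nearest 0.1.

First in Celsius: (233 - 32) × 5/9 = 111.6667°C.
Linearly onto the Réaumur scale: 0 + (111.6667 / 100) × (80 - 0) = 89.3°Ré.

89.3°Ré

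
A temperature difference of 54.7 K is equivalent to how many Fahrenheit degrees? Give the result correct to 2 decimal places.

98.46°F

Only the scale ratio 1.8 matters for a change in temperature.
54.7 × 1.8 = 98.46.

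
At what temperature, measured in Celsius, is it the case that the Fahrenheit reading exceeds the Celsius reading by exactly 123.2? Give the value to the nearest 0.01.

114.00°C

Let C be the Celsius reading. The Fahrenheit reading is F = 1.8·C + 32.
Require F - C = 123.2: (0.8)·C + 32 = 123.2.
C = (123.2 - 32) / (0.8) = 114.00.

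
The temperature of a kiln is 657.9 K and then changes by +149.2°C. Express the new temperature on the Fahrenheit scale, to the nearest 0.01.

Initial temperature in Celsius: 657.9 - 273.15 = 384.7500°C.
Final Celsius temperature: 384.7500 + 149.2000 = 533.9500°C.
In Fahrenheit: 533.9500 × 1.8 + 32 = 993.11°F.

993.11°F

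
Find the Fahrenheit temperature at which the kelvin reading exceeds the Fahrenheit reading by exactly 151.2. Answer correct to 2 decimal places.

Let F be the Fahrenheit reading. The kelvin reading is K = 5/9·F + 255.372.
Require K - F = 151.2: (-4/9)·F + 255.372 = 151.2.
F = (151.2 - 255.372) / (-4/9) = 234.39.

234.39°F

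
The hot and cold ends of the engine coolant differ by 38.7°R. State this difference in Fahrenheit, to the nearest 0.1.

38.7°F

Rankine and Fahrenheit degrees are the same size, so the interval is unchanged: 38.7.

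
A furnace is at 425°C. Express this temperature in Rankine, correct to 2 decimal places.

1256.67°R

In Rankine: 425.0000 × 1.8 + 491.67 = 1256.67°R.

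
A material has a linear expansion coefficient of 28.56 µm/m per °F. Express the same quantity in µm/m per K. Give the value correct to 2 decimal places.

51.41 µm/m per K

Since only a temperature interval is involved, the additive offset between the scales drops out.
A change of 1 K is a change of 1.8°F, so per K the value is 28.56 × 1.8 = 51.41.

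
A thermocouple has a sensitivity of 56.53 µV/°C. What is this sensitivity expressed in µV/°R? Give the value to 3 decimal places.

31.406 µV/°R

The quantity depends on a temperature interval, so only the ratio of degree sizes applies; the offset between the scales is irrelevant.
A change of 1°R is a change of 5/9°C, so per °R the value is 56.53 × 5/9 = 31.406.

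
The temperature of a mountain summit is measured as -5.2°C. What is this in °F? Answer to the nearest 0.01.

22.64°F

In Fahrenheit: -5.2000 × 1.8 + 32 = 22.64°F.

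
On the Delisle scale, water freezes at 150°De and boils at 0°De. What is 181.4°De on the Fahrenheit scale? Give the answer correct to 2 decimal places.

-5.68°F

Linear interpolation between the fixed points: C = (181.4 - 150) × 100 / (0 - 150) = -20.9333°C.
Then -20.9333 × 1.8 + 32 = -5.68°F.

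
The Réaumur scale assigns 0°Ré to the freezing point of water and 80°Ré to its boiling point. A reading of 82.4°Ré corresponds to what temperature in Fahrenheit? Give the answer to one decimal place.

217.4°F

Linear interpolation between the fixed points: C = (82.4 - 0) × 100 / (80 - 0) = 103.0000°C.
Then 103.0000 × 1.8 + 32 = 217.4°F.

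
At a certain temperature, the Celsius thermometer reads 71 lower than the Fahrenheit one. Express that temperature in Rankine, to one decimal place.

Let x be the Fahrenheit reading; then the Celsius reading is 5/9·x - 17.7778.
(5/9·x - 17.7778) - x = -71  ⇒  (-4/9)·x = -53.2222  ⇒  x = 119.7500°F.
In Celsius: (119.75 - 32) × 5/9 = 48.7500°C.
In Rankine: 48.7500 × 1.8 + 491.67 = 579.4°R.

579.4°R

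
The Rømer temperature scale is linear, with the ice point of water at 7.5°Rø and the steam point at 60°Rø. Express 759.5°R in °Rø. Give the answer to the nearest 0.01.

85.62°Rø

First in Celsius: (759.5 - 491.67) × 5/9 = 148.7944°C.
Linearly onto the Rømer scale: 7.5 + (148.7944 / 100) × (60 - 7.5) = 85.62°Rø.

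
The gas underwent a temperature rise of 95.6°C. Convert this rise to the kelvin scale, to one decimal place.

Celsius and kelvin degrees are the same size, so the interval is unchanged: 95.6.

95.6 K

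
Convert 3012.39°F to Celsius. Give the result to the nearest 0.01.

1655.77°C

In Celsius: (3012.39 - 32) × 5/9 = 1655.7722°C.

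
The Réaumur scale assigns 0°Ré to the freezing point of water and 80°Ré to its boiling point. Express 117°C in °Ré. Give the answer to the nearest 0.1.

Linearly onto the Réaumur scale: 0 + (117.0000 / 100) × (80 - 0) = 93.6°Ré.

93.6°Ré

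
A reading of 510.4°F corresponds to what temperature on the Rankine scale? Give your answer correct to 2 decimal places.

In Celsius: (510.4 - 32) × 5/9 = 265.7778°C.
In Rankine: 265.7778 × 1.8 + 491.67 = 970.07°R.

970.07°R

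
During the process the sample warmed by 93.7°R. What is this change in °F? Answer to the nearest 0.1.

93.7°F

Rankine and Fahrenheit degrees are the same size, so the interval is unchanged: 93.7.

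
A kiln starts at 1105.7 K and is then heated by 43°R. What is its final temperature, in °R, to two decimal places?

2033.26°R

Initial temperature in Celsius: 1105.7 - 273.15 = 832.5500°C.
The 43°R change is an interval, so only the factor 5/9 applies: +43 × 5/9 = +23.8889°C.
Final Celsius temperature: 832.5500 + 23.8889 = 856.4389°C.
In Rankine: 856.4389 × 1.8 + 491.67 = 2033.26°R.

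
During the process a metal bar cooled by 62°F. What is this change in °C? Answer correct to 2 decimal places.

For a temperature interval the offset drops out; only the factor 5/9 applies.
62 × 5/9 = 34.44.

34.44°C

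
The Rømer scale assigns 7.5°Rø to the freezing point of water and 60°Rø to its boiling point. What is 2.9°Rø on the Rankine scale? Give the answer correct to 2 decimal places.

Linear interpolation between the fixed points: C = (2.9 - 7.5) × 100 / (60 - 7.5) = -8.7619°C.
Then -8.7619 × 1.8 + 491.67 = 475.90°R.

475.90°R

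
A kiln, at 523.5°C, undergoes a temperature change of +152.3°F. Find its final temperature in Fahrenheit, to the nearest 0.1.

1126.6°F

The 152.3°F change is an interval, so only the factor 5/9 applies: +152.3 × 5/9 = +84.6111°C.
Final Celsius temperature: 523.5000 + 84.6111 = 608.1111°C.
In Fahrenheit: 608.1111 × 1.8 + 32 = 1126.6°F.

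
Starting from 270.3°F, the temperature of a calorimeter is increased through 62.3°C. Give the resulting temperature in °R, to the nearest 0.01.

842.11°R

Initial temperature in Celsius: (270.3 - 32) × 5/9 = 132.3889°C.
Final Celsius temperature: 132.3889 + 62.3000 = 194.6889°C.
In Rankine: 194.6889 × 1.8 + 491.67 = 842.11°R.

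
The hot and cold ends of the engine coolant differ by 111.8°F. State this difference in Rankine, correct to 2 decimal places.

111.80°R

Fahrenheit and Rankine degrees are the same size, so the interval is unchanged: 111.80.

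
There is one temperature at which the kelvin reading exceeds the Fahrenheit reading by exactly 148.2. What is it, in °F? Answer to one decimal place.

241.1°F

Let F be the Fahrenheit reading. The kelvin reading is K = 5/9·F + 255.372.
Require K - F = 148.2: (-4/9)·F + 255.372 = 148.2.
F = (148.2 - 255.372) / (-4/9) = 241.1.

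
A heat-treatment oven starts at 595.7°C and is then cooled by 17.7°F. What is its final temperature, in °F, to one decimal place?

The 17.7°F change is an interval, so only the factor 5/9 applies: -17.7 × 5/9 = -9.8333°C.
Final Celsius temperature: 595.7000 - 9.8333 = 585.8667°C.
In Fahrenheit: 585.8667 × 1.8 + 32 = 1086.6°F.

1086.6°F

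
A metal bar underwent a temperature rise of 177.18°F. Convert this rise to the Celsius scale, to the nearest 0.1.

98.4°C

For a temperature interval the offset drops out; only the factor 5/9 applies.
177.18 × 5/9 = 98.4.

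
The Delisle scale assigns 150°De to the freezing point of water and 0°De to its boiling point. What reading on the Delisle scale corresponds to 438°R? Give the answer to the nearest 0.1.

194.7°De

First in Celsius: (438 - 491.67) × 5/9 = -29.8167°C.
Linearly onto the Delisle scale: 150 + (-29.8167 / 100) × (0 - 150) = 194.7°De.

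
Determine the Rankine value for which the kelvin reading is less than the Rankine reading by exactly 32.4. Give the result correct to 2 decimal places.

72.90°R

Let R be the Rankine reading. The kelvin reading is K = 5/9·R.
Require K - R = -32.4: (-4/9)·R = -32.4.
R = (-32.4) / (-4/9) = 72.90.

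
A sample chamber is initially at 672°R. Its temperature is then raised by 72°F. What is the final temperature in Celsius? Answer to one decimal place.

Initial temperature in Celsius: (672 - 491.67) × 5/9 = 100.1833°C.
The 72°F change is an interval, so only the factor 5/9 applies: +72 × 5/9 = +40.0000°C.
Final Celsius temperature: 100.1833 + 40.0000 = 140.1833°C.

140.2°C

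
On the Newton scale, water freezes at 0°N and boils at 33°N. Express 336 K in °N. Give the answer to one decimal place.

20.7°N

First in Celsius: 336 - 273.15 = 62.8500°C.
Linearly onto the Newton scale: 0 + (62.8500 / 100) × (33 - 0) = 20.7°N.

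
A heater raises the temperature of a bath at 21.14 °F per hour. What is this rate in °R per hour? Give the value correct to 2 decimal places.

The quantity depends on a temperature interval, so only the ratio of degree sizes applies; the offset between the scales is irrelevant.
A change of 1°F is a change of 1°R, so 21.14 × 1 = 21.14.

21.14 °R/hour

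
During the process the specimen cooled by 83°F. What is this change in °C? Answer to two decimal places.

An interval of 1°F corresponds to 5/9°C.
83 × 5/9 = 46.11.

46.11°C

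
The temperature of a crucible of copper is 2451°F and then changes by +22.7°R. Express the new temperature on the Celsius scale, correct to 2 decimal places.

1356.50°C

Initial temperature in Celsius: (2451 - 32) × 5/9 = 1343.8889°C.
The 22.7°R change is an interval, so only the factor 5/9 applies: +22.7 × 5/9 = +12.6111°C.
Final Celsius temperature: 1343.8889 + 12.6111 = 1356.5000°C.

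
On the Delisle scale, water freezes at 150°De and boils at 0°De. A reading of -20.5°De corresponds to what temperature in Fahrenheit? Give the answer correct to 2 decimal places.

236.60°F

Linear interpolation between the fixed points: C = (-20.5 - 150) × 100 / (0 - 150) = 113.6667°C.
Then 113.6667 × 1.8 + 32 = 236.60°F.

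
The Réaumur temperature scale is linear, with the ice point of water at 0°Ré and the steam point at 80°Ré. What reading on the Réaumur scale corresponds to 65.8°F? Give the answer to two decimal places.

15.02°Ré

First in Celsius: (65.8 - 32) × 5/9 = 18.7778°C.
Linearly onto the Réaumur scale: 0 + (18.7778 / 100) × (80 - 0) = 15.02°Ré.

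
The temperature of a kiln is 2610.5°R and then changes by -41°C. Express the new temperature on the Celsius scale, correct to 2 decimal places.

1136.13°C

Initial temperature in Celsius: (2610.5 - 491.67) × 5/9 = 1177.1278°C.
Final Celsius temperature: 1177.1278 - 41.0000 = 1136.1278°C.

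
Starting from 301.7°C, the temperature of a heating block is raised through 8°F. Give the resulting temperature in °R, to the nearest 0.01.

The 8°F change is an interval, so only the factor 5/9 applies: +8 × 5/9 = +4.4444°C.
Final Celsius temperature: 301.7000 + 4.4444 = 306.1444°C.
In Rankine: 306.1444 × 1.8 + 491.67 = 1042.73°R.

1042.73°R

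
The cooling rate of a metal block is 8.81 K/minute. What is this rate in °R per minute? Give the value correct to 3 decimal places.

15.858 °R/minute

Since only a temperature interval is involved, the additive offset between the scales drops out.
A change of 1 K is a change of 1.8°R, so 8.81 × 1.8 = 15.858.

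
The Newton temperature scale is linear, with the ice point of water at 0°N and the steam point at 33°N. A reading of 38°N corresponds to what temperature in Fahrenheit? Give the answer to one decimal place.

Linear interpolation between the fixed points: C = (38 - 0) × 100 / (33 - 0) = 115.1515°C.
Then 115.1515 × 1.8 + 32 = 239.3°F.

239.3°F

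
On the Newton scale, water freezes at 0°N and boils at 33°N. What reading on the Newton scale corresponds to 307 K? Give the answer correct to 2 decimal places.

11.17°N

First in Celsius: 307 - 273.15 = 33.8500°C.
Linearly onto the Newton scale: 0 + (33.8500 / 100) × (33 - 0) = 11.17°N.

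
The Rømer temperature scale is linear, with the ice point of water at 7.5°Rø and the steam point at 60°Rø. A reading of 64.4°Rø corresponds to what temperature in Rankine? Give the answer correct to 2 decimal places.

686.76°R

Linear interpolation between the fixed points: C = (64.4 - 7.5) × 100 / (60 - 7.5) = 108.3810°C.
Then 108.3810 × 1.8 + 491.67 = 686.76°R.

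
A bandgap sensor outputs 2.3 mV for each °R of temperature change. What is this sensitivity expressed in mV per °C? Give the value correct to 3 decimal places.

Since only a temperature interval is involved, the additive offset between the scales drops out.
A change of 1°C is a change of 1.8°R, so per °C the value is 2.3 × 1.8 = 4.140.

4.140 mV per °C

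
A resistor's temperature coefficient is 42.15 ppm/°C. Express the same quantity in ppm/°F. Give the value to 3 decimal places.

23.417 ppm/°F

The quantity depends on a temperature interval, so only the ratio of degree sizes applies; the offset between the scales is irrelevant.
A change of 1°F is a change of 5/9°C, so per °F the value is 42.15 × 5/9 = 23.417.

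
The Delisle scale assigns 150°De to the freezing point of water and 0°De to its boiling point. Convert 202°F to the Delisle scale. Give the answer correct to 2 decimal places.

8.33°De

First in Celsius: (202 - 32) × 5/9 = 94.4444°C.
Linearly onto the Delisle scale: 150 + (94.4444 / 100) × (0 - 150) = 8.33°De.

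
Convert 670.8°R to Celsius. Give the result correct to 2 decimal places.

99.52°C

In Celsius: (670.8 - 491.67) × 5/9 = 99.5167°C.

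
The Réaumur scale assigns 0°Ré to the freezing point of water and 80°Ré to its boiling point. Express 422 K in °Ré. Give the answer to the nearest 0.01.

First in Celsius: 422 - 273.15 = 148.8500°C.
Linearly onto the Réaumur scale: 0 + (148.8500 / 100) × (80 - 0) = 119.08°Ré.

119.08°Ré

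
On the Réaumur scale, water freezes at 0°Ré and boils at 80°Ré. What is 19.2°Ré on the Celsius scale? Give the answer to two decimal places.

24.00°C

Linear interpolation between the fixed points: C = (19.2 - 0) × 100 / (80 - 0) = 24.0000°C.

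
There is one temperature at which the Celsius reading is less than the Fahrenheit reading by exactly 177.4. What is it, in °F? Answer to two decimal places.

359.15°F

Let F be the Fahrenheit reading. The Celsius reading is C = 5/9·F - 17.7778.
Require C - F = -177.4: (-4/9)·F - 17.7778 = -177.4.
F = (-177.4 + 17.7778) / (-4/9) = 359.15.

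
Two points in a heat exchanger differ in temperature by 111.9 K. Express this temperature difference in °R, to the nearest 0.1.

For a temperature interval the offset drops out; only the factor 1.8 applies.
111.9 × 1.8 = 201.4.

201.4°R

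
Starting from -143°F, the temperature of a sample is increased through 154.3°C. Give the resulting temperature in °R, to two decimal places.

594.41°R

Initial temperature in Celsius: (-143 - 32) × 5/9 = -97.2222°C.
Final Celsius temperature: -97.2222 + 154.3000 = 57.0778°C.
In Rankine: 57.0778 × 1.8 + 491.67 = 594.41°R.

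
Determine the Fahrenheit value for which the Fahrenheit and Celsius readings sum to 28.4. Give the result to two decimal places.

29.69°F

Let F be the Fahrenheit reading. The Celsius reading is C = 5/9·F - 17.7778.
Require F + C = 28.4: (14/9)·F - 17.7778 = 28.4.
F = (28.4 + 17.7778) / (14/9) = 29.69.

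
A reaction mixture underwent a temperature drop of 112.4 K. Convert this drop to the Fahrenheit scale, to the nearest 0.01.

An interval of 1 K corresponds to 1.8°F.
112.4 × 1.8 = 202.32.

202.32°F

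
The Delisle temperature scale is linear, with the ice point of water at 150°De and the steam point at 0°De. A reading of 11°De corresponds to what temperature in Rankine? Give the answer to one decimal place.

Linear interpolation between the fixed points: C = (11 - 150) × 100 / (0 - 150) = 92.6667°C.
Then 92.6667 × 1.8 + 491.67 = 658.5°R.

658.5°R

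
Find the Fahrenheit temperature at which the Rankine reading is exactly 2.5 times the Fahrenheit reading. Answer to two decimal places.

Let F be the Fahrenheit reading. The Rankine reading is R = 1·F + 459.67.
Require R = 2.5·F: 1·F + 459.67 = 2.5·F.
(-1.5)·F = -459.67  ⇒  F = 306.45.

306.45°F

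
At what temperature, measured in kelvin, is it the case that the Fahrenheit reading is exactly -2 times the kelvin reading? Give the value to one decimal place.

121.0 K

Let K be the kelvin reading. The Fahrenheit reading is F = 1.8·K - 459.67.
Require F = -2·K: 1.8·K - 459.67 = -2·K.
(3.8)·K = 459.67  ⇒  K = 121.0.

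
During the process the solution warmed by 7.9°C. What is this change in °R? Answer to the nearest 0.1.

Only the scale ratio 1.8 matters for a change in temperature.
7.9 × 1.8 = 14.2.

14.2°R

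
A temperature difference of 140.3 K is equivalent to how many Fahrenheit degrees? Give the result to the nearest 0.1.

Only the scale ratio 1.8 matters for a change in temperature.
140.3 × 1.8 = 252.5.

252.5°F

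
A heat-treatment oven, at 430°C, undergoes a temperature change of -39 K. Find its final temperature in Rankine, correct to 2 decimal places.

1195.47°R

The 39 K change is an interval; Kelvin and Celsius degrees are the same size, so ΔC = -39°C.
Final Celsius temperature: 430.0000 - 39.0000 = 391.0000°C.
In Rankine: 391.0000 × 1.8 + 491.67 = 1195.47°R.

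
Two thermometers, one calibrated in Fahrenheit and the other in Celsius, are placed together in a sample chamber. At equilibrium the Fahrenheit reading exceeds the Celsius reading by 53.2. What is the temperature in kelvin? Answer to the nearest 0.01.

299.65 K

Let x be the Fahrenheit reading; then the Celsius reading is 5/9·x - 17.7778.
(5/9·x - 17.7778) - x = -53.2  ⇒  (-4/9)·x = -35.4222  ⇒  x = 79.7000°F.
In Celsius: (79.7 - 32) × 5/9 = 26.5000°C.
In kelvin: 26.5000 + 273.15 = 299.65 K.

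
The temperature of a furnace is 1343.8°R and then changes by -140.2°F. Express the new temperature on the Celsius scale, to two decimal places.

Initial temperature in Celsius: (1343.8 - 491.67) × 5/9 = 473.4056°C.
The 140.2°F change is an interval, so only the factor 5/9 applies: -140.2 × 5/9 = -77.8889°C.
Final Celsius temperature: 473.4056 - 77.8889 = 395.5167°C.

395.52°C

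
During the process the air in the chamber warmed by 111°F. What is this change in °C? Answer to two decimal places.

61.67°C

For a temperature interval the offset drops out; only the factor 5/9 applies.
111 × 5/9 = 61.67.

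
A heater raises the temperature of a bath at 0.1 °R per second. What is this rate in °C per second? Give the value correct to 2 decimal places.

0.06 °C/second

The quantity depends on a temperature interval, so only the ratio of degree sizes applies; the offset between the scales is irrelevant.
A change of 1°R is a change of 5/9°C, so 0.1 × 5/9 = 0.06.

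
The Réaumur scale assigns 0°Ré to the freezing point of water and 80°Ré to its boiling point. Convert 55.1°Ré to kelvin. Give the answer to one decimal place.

342.0 K

Linear interpolation between the fixed points: C = (55.1 - 0) × 100 / (80 - 0) = 68.8750°C.
Then 68.8750 + 273.15 = 342.0 K.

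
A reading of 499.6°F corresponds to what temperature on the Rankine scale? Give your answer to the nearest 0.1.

959.3°R

In Celsius: (499.6 - 32) × 5/9 = 259.7778°C.
In Rankine: 259.7778 × 1.8 + 491.67 = 959.3°R.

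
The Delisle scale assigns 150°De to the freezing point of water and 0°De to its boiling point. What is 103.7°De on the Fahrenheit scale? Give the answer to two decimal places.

87.56°F

Linear interpolation between the fixed points: C = (103.7 - 150) × 100 / (0 - 150) = 30.8667°C.
Then 30.8667 × 1.8 + 32 = 87.56°F.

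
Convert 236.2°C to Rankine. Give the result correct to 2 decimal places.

In Rankine: 236.2000 × 1.8 + 491.67 = 916.83°R.

916.83°R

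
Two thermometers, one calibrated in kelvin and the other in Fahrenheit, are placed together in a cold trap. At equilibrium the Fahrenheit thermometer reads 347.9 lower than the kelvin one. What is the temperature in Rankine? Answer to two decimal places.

Let x be the kelvin reading; then the Fahrenheit reading is 1.8·x - 459.67.
(1.8·x - 459.67) - x = -347.9  ⇒  (0.8)·x = 111.77  ⇒  x = 139.7125 K.
In Celsius: 139.7125 - 273.15 = -133.4375°C.
In Rankine: -133.4375 × 1.8 + 491.67 = 251.48°R.

251.48°R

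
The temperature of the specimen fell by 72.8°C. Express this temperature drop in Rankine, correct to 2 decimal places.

Only the scale ratio 1.8 matters for a change in temperature.
72.8 × 1.8 = 131.04.

131.04°R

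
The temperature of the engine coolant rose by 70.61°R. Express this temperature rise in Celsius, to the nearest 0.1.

Only the scale ratio 5/9 matters for a change in temperature.
70.61 × 5/9 = 39.2.

39.2°C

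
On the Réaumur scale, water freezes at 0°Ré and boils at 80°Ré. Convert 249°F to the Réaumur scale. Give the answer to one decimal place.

First in Celsius: (249 - 32) × 5/9 = 120.5556°C.
Linearly onto the Réaumur scale: 0 + (120.5556 / 100) × (80 - 0) = 96.4°Ré.

96.4°Ré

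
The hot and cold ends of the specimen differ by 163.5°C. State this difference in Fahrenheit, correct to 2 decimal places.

294.30°F

An interval of 1°C corresponds to 1.8°F.
163.5 × 1.8 = 294.30.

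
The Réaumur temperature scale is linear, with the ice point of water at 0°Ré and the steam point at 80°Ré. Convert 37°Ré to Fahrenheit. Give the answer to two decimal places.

115.25°F

Linear interpolation between the fixed points: C = (37 - 0) × 100 / (80 - 0) = 46.2500°C.
Then 46.2500 × 1.8 + 32 = 115.25°F.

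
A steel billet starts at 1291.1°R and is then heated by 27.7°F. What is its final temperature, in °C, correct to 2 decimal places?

Initial temperature in Celsius: (1291.1 - 491.67) × 5/9 = 444.1278°C.
The 27.7°F change is an interval, so only the factor 5/9 applies: +27.7 × 5/9 = +15.3889°C.
Final Celsius temperature: 444.1278 + 15.3889 = 459.5167°C.

459.52°C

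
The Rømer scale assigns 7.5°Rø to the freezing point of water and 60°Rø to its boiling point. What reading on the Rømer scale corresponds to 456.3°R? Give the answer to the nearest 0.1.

First in Celsius: (456.3 - 491.67) × 5/9 = -19.6500°C.
Linearly onto the Rømer scale: 7.5 + (-19.6500 / 100) × (60 - 7.5) = -2.8°Rø.

-2.8°Rø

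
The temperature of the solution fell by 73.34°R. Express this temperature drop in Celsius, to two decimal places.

40.74°C

An interval of 1°R corresponds to 5/9°C.
73.34 × 5/9 = 40.74.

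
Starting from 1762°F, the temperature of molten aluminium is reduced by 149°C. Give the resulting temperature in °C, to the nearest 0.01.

812.11°C

Initial temperature in Celsius: (1762 - 32) × 5/9 = 961.1111°C.
Final Celsius temperature: 961.1111 - 149.0000 = 812.1111°C.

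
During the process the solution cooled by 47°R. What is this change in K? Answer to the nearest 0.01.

An interval of 1°R corresponds to 5/9 K.
47 × 5/9 = 26.11.

26.11 K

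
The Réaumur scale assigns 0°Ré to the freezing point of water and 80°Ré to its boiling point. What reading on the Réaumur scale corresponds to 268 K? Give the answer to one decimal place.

First in Celsius: 268 - 273.15 = -5.1500°C.
Linearly onto the Réaumur scale: 0 + (-5.1500 / 100) × (80 - 0) = -4.1°Ré.

-4.1°Ré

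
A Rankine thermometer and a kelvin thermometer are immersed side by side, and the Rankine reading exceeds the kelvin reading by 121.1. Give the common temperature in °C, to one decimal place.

Let x be the Rankine reading; then the kelvin reading is 5/9·x.
(5/9·x) - x = -121.1  ⇒  (-4/9)·x = -121.1  ⇒  x = 272.4750°R.
In Celsius: (272.475 - 491.67) × 5/9 = -121.8°C.

-121.8°C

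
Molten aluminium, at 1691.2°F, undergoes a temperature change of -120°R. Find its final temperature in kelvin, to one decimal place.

1128.3 K

Initial temperature in Celsius: (1691.2 - 32) × 5/9 = 921.7778°C.
The 120°R change is an interval, so only the factor 5/9 applies: -120 × 5/9 = -66.6667°C.
Final Celsius temperature: 921.7778 - 66.6667 = 855.1111°C.
In kelvin: 855.1111 + 273.15 = 1128.3 K.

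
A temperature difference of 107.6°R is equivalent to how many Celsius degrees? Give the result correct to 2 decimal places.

For a temperature interval the offset drops out; only the factor 5/9 applies.
107.6 × 5/9 = 59.78.

59.78°C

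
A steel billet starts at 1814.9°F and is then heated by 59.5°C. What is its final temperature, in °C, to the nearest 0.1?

Initial temperature in Celsius: (1814.9 - 32) × 5/9 = 990.5000°C.
Final Celsius temperature: 990.5000 + 59.5000 = 1050.0000°C.

1050.0°C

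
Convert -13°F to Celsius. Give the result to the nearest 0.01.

In Celsius: (-13 - 32) × 5/9 = -25.0000°C.

-25.00°C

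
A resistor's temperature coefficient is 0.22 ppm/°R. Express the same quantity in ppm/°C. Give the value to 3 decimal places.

0.396 ppm/°C

Since only a temperature interval is involved, the additive offset between the scales drops out.
A change of 1°C is a change of 1.8°R, so per °C the value is 0.22 × 1.8 = 0.396.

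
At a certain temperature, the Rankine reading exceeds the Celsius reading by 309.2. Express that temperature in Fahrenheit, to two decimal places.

-378.56°F

Let x be the Rankine reading; then the Celsius reading is 5/9·x - 273.15.
(5/9·x - 273.15) - x = -309.2  ⇒  (-4/9)·x = -36.05  ⇒  x = 81.1125°R.
In Celsius: (81.1125 - 491.67) × 5/9 = -228.0875°C.
In Fahrenheit: -228.0875 × 1.8 + 32 = -378.56°F.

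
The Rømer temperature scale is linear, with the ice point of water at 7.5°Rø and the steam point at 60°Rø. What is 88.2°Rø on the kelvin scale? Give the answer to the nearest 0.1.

Linear interpolation between the fixed points: C = (88.2 - 7.5) × 100 / (60 - 7.5) = 153.7143°C.
Then 153.7143 + 273.15 = 426.9 K.

426.9 K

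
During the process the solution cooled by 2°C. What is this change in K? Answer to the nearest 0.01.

2.00 K

Celsius and kelvin degrees are the same size, so the interval is unchanged: 2.00.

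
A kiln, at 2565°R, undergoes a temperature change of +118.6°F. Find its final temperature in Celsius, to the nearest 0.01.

Initial temperature in Celsius: (2565 - 491.67) × 5/9 = 1151.8500°C.
The 118.6°F change is an interval, so only the factor 5/9 applies: +118.6 × 5/9 = +65.8889°C.
Final Celsius temperature: 1151.8500 + 65.8889 = 1217.7389°C.

1217.74°C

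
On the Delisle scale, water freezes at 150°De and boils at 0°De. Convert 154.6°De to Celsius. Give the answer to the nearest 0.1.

Linear interpolation between the fixed points: C = (154.6 - 150) × 100 / (0 - 150) = -3.0667°C.

-3.1°C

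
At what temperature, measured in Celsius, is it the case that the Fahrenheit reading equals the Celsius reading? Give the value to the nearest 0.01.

Let C be the Celsius reading. The Fahrenheit reading is F = 1.8·C + 32.
Set F = C: 1.8·C + 32 = C.
(0.8)·C = -32  ⇒  C = -40.00.

-40.00°C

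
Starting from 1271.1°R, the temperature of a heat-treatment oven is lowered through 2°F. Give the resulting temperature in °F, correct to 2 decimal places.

809.43°F

Initial temperature in Celsius: (1271.1 - 491.67) × 5/9 = 433.0167°C.
The 2°F change is an interval, so only the factor 5/9 applies: -2 × 5/9 = -1.1111°C.
Final Celsius temperature: 433.0167 - 1.1111 = 431.9056°C.
In Fahrenheit: 431.9056 × 1.8 + 32 = 809.43°F.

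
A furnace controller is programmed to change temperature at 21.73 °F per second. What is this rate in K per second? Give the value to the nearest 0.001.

Since only a temperature interval is involved, the additive offset between the scales drops out.
A change of 1°F is a change of 5/9 K, so 21.73 × 5/9 = 12.072.

12.072 K/second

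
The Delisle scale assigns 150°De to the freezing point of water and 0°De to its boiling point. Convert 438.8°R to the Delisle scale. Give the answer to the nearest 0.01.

First in Celsius: (438.8 - 491.67) × 5/9 = -29.3722°C.
Linearly onto the Delisle scale: 150 + (-29.3722 / 100) × (0 - 150) = 194.06°De.

194.06°De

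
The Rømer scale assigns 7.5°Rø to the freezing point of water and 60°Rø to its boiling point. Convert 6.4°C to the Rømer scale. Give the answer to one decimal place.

Linearly onto the Rømer scale: 7.5 + (6.4000 / 100) × (60 - 7.5) = 10.9°Rø.

10.9°Rø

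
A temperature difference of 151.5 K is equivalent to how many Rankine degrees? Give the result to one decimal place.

272.7°R

For a temperature interval the offset drops out; only the factor 1.8 applies.
151.5 × 1.8 = 272.7.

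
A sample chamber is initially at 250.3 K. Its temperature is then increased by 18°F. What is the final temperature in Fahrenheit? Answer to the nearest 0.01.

Initial temperature in Celsius: 250.3 - 273.15 = -22.8500°C.
The 18°F change is an interval, so only the factor 5/9 applies: +18 × 5/9 = +10.0000°C.
Final Celsius temperature: -22.8500 + 10.0000 = -12.8500°C.
In Fahrenheit: -12.8500 × 1.8 + 32 = 8.87°F.

8.87°F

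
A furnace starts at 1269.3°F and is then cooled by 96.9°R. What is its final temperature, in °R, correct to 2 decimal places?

Initial temperature in Celsius: (1269.3 - 32) × 5/9 = 687.3889°C.
The 96.9°R change is an interval, so only the factor 5/9 applies: -96.9 × 5/9 = -53.8333°C.
Final Celsius temperature: 687.3889 - 53.8333 = 633.5556°C.
In Rankine: 633.5556 × 1.8 + 491.67 = 1632.07°R.

1632.07°R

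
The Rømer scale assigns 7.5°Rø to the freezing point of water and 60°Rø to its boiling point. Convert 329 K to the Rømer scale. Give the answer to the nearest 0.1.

First in Celsius: 329 - 273.15 = 55.8500°C.
Linearly onto the Rømer scale: 7.5 + (55.8500 / 100) × (60 - 7.5) = 36.8°Rø.

36.8°Rø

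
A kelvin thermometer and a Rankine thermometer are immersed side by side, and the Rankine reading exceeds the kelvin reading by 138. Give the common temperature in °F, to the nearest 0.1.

-149.2°F

Let x be the kelvin reading; then the Rankine reading is 1.8·x.
(1.8·x) - x = 138  ⇒  (0.8)·x = 138  ⇒  x = 172.5000 K.
In Celsius: 172.5 - 273.15 = -100.6500°C.
In Fahrenheit: -100.6500 × 1.8 + 32 = -149.2°F.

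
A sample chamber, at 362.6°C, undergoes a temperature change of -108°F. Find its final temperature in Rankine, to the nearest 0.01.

The 108°F change is an interval, so only the factor 5/9 applies: -108 × 5/9 = -60.0000°C.
Final Celsius temperature: 362.6000 - 60.0000 = 302.6000°C.
In Rankine: 302.6000 × 1.8 + 491.67 = 1036.35°R.

1036.35°R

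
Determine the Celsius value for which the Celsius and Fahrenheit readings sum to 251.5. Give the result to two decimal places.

78.39°C

Let C be the Celsius reading. The Fahrenheit reading is F = 1.8·C + 32.
Require C + F = 251.5: (2.8)·C + 32 = 251.5.
C = (251.5 - 32) / (2.8) = 78.39.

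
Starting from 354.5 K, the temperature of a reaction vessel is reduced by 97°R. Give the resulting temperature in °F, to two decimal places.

Initial temperature in Celsius: 354.5 - 273.15 = 81.3500°C.
The 97°R change is an interval, so only the factor 5/9 applies: -97 × 5/9 = -53.8889°C.
Final Celsius temperature: 81.3500 - 53.8889 = 27.4611°C.
In Fahrenheit: 27.4611 × 1.8 + 32 = 81.43°F.

81.43°F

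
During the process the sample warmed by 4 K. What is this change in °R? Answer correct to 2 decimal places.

7.20°R

Only the scale ratio 1.8 matters for a change in temperature.
4 × 1.8 = 7.20.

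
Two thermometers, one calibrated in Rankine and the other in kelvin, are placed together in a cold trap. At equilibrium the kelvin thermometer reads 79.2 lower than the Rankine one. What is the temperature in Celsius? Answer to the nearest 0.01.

-174.15°C

Let x be the Rankine reading; then the kelvin reading is 5/9·x.
(5/9·x) - x = -79.2  ⇒  (-4/9)·x = -79.2  ⇒  x = 178.2000°R.
In Celsius: (178.2 - 491.67) × 5/9 = -174.15°C.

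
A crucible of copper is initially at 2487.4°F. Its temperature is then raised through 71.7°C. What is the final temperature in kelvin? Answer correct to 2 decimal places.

1708.96 K

Initial temperature in Celsius: (2487.4 - 32) × 5/9 = 1364.1111°C.
Final Celsius temperature: 1364.1111 + 71.7000 = 1435.8111°C.
In kelvin: 1435.8111 + 273.15 = 1708.96 K.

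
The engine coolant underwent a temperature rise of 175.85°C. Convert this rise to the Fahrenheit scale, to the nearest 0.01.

Only the scale ratio 1.8 matters for a change in temperature.
175.85 × 1.8 = 316.53.

316.53°F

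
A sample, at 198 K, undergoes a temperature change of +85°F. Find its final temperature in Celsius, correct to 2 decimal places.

Initial temperature in Celsius: 198 - 273.15 = -75.1500°C.
The 85°F change is an interval, so only the factor 5/9 applies: +85 × 5/9 = +47.2222°C.
Final Celsius temperature: -75.1500 + 47.2222 = -27.9278°C.

-27.93°C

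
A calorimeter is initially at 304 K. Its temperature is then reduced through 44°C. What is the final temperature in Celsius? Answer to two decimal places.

-13.15°C

Initial temperature in Celsius: 304 - 273.15 = 30.8500°C.
Final Celsius temperature: 30.8500 - 44.0000 = -13.1500°C.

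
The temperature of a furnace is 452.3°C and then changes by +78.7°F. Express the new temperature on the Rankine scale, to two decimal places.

1384.51°R

The 78.7°F change is an interval, so only the factor 5/9 applies: +78.7 × 5/9 = +43.7222°C.
Final Celsius temperature: 452.3000 + 43.7222 = 496.0222°C.
In Rankine: 496.0222 × 1.8 + 491.67 = 1384.51°R.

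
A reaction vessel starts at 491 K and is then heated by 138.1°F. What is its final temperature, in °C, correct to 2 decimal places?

Initial temperature in Celsius: 491 - 273.15 = 217.8500°C.
The 138.1°F change is an interval, so only the factor 5/9 applies: +138.1 × 5/9 = +76.7222°C.
Final Celsius temperature: 217.8500 + 76.7222 = 294.5722°C.

294.57°C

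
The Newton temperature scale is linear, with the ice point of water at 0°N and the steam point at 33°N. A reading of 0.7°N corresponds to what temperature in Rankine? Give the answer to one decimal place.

Linear interpolation between the fixed points: C = (0.7 - 0) × 100 / (33 - 0) = 2.1212°C.
Then 2.1212 × 1.8 + 491.67 = 495.5°R.

495.5°R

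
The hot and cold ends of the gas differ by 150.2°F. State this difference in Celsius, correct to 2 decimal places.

83.44°C

For a temperature interval the offset drops out; only the factor 5/9 applies.
150.2 × 5/9 = 83.44.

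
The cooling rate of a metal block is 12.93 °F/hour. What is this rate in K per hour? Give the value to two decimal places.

The quantity depends on a temperature interval, so only the ratio of degree sizes applies; the offset between the scales is irrelevant.
A change of 1°F is a change of 5/9 K, so 12.93 × 5/9 = 7.18.

7.18 K/hour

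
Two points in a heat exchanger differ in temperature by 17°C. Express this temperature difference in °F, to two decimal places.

For a temperature interval the offset drops out; only the factor 1.8 applies.
17 × 1.8 = 30.60.

30.60°F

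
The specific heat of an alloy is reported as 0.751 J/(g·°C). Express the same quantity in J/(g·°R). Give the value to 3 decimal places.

0.417 J/(g·°R)

The quantity depends on a temperature interval, so only the ratio of degree sizes applies; the offset between the scales is irrelevant.
A change of 1°R is a change of 5/9°C, so per °R the value is 0.751 × 5/9 = 0.417.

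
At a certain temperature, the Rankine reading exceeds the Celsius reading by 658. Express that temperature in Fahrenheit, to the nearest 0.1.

Let x be the Celsius reading; then the Rankine reading is 1.8·x + 491.67.
(1.8·x + 491.67) - x = 658  ⇒  (0.8)·x = 166.33  ⇒  x = 207.9125°C.
In Fahrenheit: 207.9125 × 1.8 + 32 = 406.2°F.

406.2°F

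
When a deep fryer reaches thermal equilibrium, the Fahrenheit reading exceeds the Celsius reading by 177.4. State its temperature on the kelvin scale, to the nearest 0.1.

454.9 K

Let x be the Celsius reading; then the Fahrenheit reading is 1.8·x + 32.
(1.8·x + 32) - x = 177.4  ⇒  (0.8)·x = 145.4  ⇒  x = 181.7500°C.
In kelvin: 181.7500 + 273.15 = 454.9 K.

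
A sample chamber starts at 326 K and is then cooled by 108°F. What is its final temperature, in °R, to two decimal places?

478.80°R

Initial temperature in Celsius: 326 - 273.15 = 52.8500°C.
The 108°F change is an interval, so only the factor 5/9 applies: -108 × 5/9 = -60.0000°C.
Final Celsius temperature: 52.8500 - 60.0000 = -7.1500°C.
In Rankine: -7.1500 × 1.8 + 491.67 = 478.80°R.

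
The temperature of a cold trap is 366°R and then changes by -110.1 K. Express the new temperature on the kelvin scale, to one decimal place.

93.2 K

Initial temperature in Celsius: (366 - 491.67) × 5/9 = -69.8167°C.
The 110.1 K change is an interval; Kelvin and Celsius degrees are the same size, so ΔC = -110.1°C.
Final Celsius temperature: -69.8167 - 110.1000 = -179.9167°C.
In kelvin: -179.9167 + 273.15 = 93.2 K.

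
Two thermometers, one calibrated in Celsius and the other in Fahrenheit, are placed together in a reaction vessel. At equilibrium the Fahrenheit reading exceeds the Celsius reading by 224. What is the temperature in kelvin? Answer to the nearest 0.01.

Let x be the Celsius reading; then the Fahrenheit reading is 1.8·x + 32.
(1.8·x + 32) - x = 224  ⇒  (0.8)·x = 192  ⇒  x = 240.0000°C.
In kelvin: 240.0000 + 273.15 = 513.15 K.

513.15 K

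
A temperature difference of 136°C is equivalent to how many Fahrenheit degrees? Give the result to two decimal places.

244.80°F

An interval of 1°C corresponds to 1.8°F.
136 × 1.8 = 244.80.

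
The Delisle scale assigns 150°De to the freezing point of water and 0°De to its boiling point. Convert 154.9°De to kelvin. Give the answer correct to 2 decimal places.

Linear interpolation between the fixed points: C = (154.9 - 150) × 100 / (0 - 150) = -3.2667°C.
Then -3.2667 + 273.15 = 269.88 K.

269.88 K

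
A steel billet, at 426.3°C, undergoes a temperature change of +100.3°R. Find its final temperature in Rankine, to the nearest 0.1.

1359.3°R

The 100.3°R change is an interval, so only the factor 5/9 applies: +100.3 × 5/9 = +55.7222°C.
Final Celsius temperature: 426.3000 + 55.7222 = 482.0222°C.
In Rankine: 482.0222 × 1.8 + 491.67 = 1359.3°R.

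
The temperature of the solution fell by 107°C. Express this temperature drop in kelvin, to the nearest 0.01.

107.00 K

Celsius and kelvin degrees are the same size, so the interval is unchanged: 107.00.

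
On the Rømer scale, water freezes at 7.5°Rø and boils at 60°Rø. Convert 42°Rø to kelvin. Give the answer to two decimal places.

Linear interpolation between the fixed points: C = (42 - 7.5) × 100 / (60 - 7.5) = 65.7143°C.
Then 65.7143 + 273.15 = 338.86 K.

338.86 K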